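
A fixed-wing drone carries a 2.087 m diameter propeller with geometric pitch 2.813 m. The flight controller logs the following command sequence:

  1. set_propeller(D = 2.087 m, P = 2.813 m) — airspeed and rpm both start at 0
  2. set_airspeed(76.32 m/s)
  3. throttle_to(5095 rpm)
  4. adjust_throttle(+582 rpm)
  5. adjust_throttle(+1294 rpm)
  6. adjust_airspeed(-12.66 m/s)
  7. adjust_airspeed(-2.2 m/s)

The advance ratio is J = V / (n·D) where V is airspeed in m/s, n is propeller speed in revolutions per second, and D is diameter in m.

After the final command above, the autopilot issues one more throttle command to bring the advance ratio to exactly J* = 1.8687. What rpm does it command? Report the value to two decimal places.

set_propeller: D = 2.087 m, P = 2.813 m (p = P/D = 1.347868); state ← (V=0, rpm=0)
set_airspeed(76.32): V ← 76.32 m/s
throttle_to(5095): rpm ← 5095
adjust_throttle(+582): rpm ← 5095 +582 = 5677
adjust_throttle(+1294): rpm ← 5677 +1294 = 6971
adjust_airspeed(-12.66): V ← 76.32 -12.66 = 63.66 m/s
adjust_airspeed(-2.2): V ← 63.66 -2.2 = 61.46 m/s
final state: V = 61.46 m/s, rpm = 6971 → n = rpm/60 = 116.183333 rev/s
target J* = 1.8687; solve J* = V/(n·D) for n: n = V/(J*·D) = 61.46/(1.8687 × 2.087) = 15.759068 rev/s
rpm = 60·n = 945.544062

rpm = 945.54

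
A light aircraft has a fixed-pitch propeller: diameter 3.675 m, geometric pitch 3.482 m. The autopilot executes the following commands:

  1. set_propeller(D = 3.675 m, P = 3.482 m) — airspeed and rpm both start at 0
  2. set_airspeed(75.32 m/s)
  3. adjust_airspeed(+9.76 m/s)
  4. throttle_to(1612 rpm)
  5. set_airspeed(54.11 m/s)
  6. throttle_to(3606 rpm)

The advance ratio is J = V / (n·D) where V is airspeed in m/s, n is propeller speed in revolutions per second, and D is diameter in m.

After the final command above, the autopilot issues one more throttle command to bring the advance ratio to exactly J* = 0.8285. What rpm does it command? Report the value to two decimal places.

set_propeller: D = 3.675 m, P = 3.482 m (p = P/D = 0.947483); state ← (V=0, rpm=0)
set_airspeed(75.32): V ← 75.32 m/s
adjust_airspeed(+9.76): V ← 75.32 +9.76 = 85.08 m/s
throttle_to(1612): rpm ← 1612
set_airspeed(54.11): V ← 54.11 m/s
throttle_to(3606): rpm ← 3606
final state: V = 54.11 m/s, rpm = 3606 → n = rpm/60 = 60.100000 rev/s
target J* = 0.8285; solve J* = V/(n·D) for n: n = V/(J*·D) = 54.11/(0.8285 × 3.675) = 17.771647 rev/s
rpm = 60·n = 1066.298819

rpm = 1066.30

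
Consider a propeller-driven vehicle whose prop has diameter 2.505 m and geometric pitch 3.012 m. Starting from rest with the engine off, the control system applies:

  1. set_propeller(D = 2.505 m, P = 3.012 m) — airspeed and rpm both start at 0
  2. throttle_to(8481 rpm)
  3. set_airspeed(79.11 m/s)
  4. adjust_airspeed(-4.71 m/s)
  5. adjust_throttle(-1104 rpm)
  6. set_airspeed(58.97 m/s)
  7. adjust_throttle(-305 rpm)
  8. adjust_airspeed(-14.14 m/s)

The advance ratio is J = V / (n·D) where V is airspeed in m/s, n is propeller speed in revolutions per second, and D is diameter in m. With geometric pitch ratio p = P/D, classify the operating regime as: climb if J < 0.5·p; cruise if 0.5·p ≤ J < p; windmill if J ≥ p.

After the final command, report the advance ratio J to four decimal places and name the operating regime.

J = 0.1518, regime = climb

set_propeller: D = 2.505 m, P = 3.012 m (p = P/D = 1.202395); state ← (V=0, rpm=0)
throttle_to(8481): rpm ← 8481
set_airspeed(79.11): V ← 79.11 m/s
adjust_airspeed(-4.71): V ← 79.11 -4.71 = 74.4 m/s
adjust_throttle(-1104): rpm ← 8481 -1104 = 7377
set_airspeed(58.97): V ← 58.97 m/s
adjust_throttle(-305): rpm ← 7377 -305 = 7072
adjust_airspeed(-14.14): V ← 58.97 -14.14 = 44.83 m/s
final state: V = 44.83 m/s, rpm = 7072 → n = rpm/60 = 117.866667 rev/s
J = V / (n·D) = 44.83 / (117.866667 × 2.505) = 0.151834
regime bands: climb J<0.6012 | cruise [0.6012, 1.2024) | windmill J≥1.2024
J = 0.1518 → climb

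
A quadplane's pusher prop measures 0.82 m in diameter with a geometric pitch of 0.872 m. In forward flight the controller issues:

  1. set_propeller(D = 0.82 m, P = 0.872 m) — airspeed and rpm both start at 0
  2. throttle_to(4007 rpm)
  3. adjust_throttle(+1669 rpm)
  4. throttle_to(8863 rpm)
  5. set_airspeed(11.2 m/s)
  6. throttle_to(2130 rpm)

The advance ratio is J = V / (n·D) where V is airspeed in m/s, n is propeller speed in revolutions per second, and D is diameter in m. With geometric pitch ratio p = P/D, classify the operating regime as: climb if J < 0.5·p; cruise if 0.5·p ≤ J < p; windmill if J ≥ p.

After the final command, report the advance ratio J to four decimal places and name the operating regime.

J = 0.3847, regime = climb

set_propeller: D = 0.82 m, P = 0.872 m (p = P/D = 1.063415); state ← (V=0, rpm=0)
throttle_to(4007): rpm ← 4007
adjust_throttle(+1669): rpm ← 4007 +1669 = 5676
throttle_to(8863): rpm ← 8863
set_airspeed(11.2): V ← 11.2 m/s
throttle_to(2130): rpm ← 2130
final state: V = 11.2 m/s, rpm = 2130 → n = rpm/60 = 35.500000 rev/s
J = V / (n·D) = 11.2 / (35.500000 × 0.82) = 0.384748
regime bands: climb J<0.5317 | cruise [0.5317, 1.0634) | windmill J≥1.0634
J = 0.3847 → climb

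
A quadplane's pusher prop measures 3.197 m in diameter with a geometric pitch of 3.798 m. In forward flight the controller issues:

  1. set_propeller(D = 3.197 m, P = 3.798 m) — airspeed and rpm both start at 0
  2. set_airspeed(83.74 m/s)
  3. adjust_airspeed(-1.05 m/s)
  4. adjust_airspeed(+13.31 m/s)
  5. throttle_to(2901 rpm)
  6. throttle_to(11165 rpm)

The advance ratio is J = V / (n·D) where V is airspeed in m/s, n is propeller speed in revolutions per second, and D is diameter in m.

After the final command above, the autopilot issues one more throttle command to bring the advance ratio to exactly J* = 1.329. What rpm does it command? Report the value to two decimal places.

rpm = 1355.67

set_propeller: D = 3.197 m, P = 3.798 m (p = P/D = 1.187989); state ← (V=0, rpm=0)
set_airspeed(83.74): V ← 83.74 m/s
adjust_airspeed(-1.05): V ← 83.74 -1.05 = 82.69 m/s
adjust_airspeed(+13.31): V ← 82.69 +13.31 = 96 m/s
throttle_to(2901): rpm ← 2901
throttle_to(11165): rpm ← 11165
final state: V = 96 m/s, rpm = 11165 → n = rpm/60 = 186.083333 rev/s
target J* = 1.329; solve J* = V/(n·D) for n: n = V/(J*·D) = 96/(1.329 × 3.197) = 22.594546 rev/s
rpm = 60·n = 1355.672749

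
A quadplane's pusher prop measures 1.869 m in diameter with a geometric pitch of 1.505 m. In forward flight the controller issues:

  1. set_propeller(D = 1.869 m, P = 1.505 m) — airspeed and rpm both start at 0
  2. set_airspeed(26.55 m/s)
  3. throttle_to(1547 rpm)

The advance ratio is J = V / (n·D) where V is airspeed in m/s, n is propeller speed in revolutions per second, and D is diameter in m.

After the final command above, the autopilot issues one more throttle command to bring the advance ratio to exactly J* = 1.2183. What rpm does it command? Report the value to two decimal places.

set_propeller: D = 1.869 m, P = 1.505 m (p = P/D = 0.805243); state ← (V=0, rpm=0)
set_airspeed(26.55): V ← 26.55 m/s
throttle_to(1547): rpm ← 1547
final state: V = 26.55 m/s, rpm = 1547 → n = rpm/60 = 25.783333 rev/s
target J* = 1.2183; solve J* = V/(n·D) for n: n = V/(J*·D) = 26.55/(1.2183 × 1.869) = 11.660065 rev/s
rpm = 60·n = 699.603914

rpm = 699.60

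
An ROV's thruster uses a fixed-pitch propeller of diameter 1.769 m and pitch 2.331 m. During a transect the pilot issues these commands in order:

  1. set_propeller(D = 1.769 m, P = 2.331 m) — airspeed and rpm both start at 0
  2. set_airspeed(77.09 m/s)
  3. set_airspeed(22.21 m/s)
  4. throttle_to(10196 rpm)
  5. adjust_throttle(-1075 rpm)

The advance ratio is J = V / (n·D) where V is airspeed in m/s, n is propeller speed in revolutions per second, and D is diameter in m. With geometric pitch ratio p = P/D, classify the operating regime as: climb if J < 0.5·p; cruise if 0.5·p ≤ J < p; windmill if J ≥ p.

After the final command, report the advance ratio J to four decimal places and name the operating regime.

J = 0.0826, regime = climb

set_propeller: D = 1.769 m, P = 2.331 m (p = P/D = 1.317694); state ← (V=0, rpm=0)
set_airspeed(77.09): V ← 77.09 m/s
set_airspeed(22.21): V ← 22.21 m/s
throttle_to(10196): rpm ← 10196
adjust_throttle(-1075): rpm ← 10196 -1075 = 9121
final state: V = 22.21 m/s, rpm = 9121 → n = rpm/60 = 152.016667 rev/s
J = V / (n·D) = 22.21 / (152.016667 × 1.769) = 0.082590
regime bands: climb J<0.6588 | cruise [0.6588, 1.3177) | windmill J≥1.3177
J = 0.0826 → climb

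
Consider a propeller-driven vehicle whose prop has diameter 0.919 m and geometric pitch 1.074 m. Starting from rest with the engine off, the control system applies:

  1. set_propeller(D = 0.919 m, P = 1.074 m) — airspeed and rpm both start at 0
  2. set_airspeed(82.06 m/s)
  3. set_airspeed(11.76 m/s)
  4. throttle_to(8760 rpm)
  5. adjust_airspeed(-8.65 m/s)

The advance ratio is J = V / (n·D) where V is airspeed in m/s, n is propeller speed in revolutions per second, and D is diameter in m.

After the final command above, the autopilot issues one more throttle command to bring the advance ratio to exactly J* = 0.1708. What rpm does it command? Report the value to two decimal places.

rpm = 1188.80

set_propeller: D = 0.919 m, P = 1.074 m (p = P/D = 1.168662); state ← (V=0, rpm=0)
set_airspeed(82.06): V ← 82.06 m/s
set_airspeed(11.76): V ← 11.76 m/s
throttle_to(8760): rpm ← 8760
adjust_airspeed(-8.65): V ← 11.76 -8.65 = 3.11 m/s
final state: V = 3.11 m/s, rpm = 8760 → n = rpm/60 = 146.000000 rev/s
target J* = 0.1708; solve J* = V/(n·D) for n: n = V/(J*·D) = 3.11/(0.1708 × 0.919) = 19.813309 rev/s
rpm = 60·n = 1188.798536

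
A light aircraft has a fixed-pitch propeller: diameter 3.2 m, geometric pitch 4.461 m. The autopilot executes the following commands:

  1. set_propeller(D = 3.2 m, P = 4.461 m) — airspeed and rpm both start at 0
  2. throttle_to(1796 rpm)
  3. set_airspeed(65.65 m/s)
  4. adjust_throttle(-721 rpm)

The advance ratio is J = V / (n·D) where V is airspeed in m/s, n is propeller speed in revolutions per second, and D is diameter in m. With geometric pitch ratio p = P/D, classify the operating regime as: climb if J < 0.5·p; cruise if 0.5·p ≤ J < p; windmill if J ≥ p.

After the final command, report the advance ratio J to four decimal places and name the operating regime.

set_propeller: D = 3.2 m, P = 4.461 m (p = P/D = 1.394062); state ← (V=0, rpm=0)
throttle_to(1796): rpm ← 1796
set_airspeed(65.65): V ← 65.65 m/s
adjust_throttle(-721): rpm ← 1796 -721 = 1075
final state: V = 65.65 m/s, rpm = 1075 → n = rpm/60 = 17.916667 rev/s
J = V / (n·D) = 65.65 / (17.916667 × 3.2) = 1.145058
regime bands: climb J<0.6970 | cruise [0.6970, 1.3941) | windmill J≥1.3941
J = 1.1451 → cruise

J = 1.1451, regime = cruise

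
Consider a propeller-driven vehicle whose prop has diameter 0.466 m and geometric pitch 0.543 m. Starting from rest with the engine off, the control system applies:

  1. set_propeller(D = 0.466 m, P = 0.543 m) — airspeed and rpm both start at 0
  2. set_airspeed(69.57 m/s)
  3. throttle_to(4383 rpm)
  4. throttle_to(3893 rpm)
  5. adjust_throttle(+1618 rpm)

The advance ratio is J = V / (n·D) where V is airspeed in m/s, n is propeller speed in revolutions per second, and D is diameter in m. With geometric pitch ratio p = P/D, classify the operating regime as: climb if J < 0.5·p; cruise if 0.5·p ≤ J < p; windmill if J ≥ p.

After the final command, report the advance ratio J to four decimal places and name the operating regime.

J = 1.6254, regime = windmill

set_propeller: D = 0.466 m, P = 0.543 m (p = P/D = 1.165236); state ← (V=0, rpm=0)
set_airspeed(69.57): V ← 69.57 m/s
throttle_to(4383): rpm ← 4383
throttle_to(3893): rpm ← 3893
adjust_throttle(+1618): rpm ← 3893 +1618 = 5511
final state: V = 69.57 m/s, rpm = 5511 → n = rpm/60 = 91.850000 rev/s
J = V / (n·D) = 69.57 / (91.850000 × 0.466) = 1.625388
regime bands: climb J<0.5826 | cruise [0.5826, 1.1652) | windmill J≥1.1652
J = 1.6254 → windmill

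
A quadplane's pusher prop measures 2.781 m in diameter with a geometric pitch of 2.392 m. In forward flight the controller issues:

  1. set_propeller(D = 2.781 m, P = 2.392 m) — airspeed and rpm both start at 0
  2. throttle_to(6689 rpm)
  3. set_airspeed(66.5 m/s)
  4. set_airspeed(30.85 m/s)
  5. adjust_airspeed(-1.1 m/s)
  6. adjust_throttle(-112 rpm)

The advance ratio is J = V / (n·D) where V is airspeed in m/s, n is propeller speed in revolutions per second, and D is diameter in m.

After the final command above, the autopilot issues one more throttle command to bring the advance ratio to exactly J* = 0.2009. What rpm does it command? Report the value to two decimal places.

rpm = 3194.90

set_propeller: D = 2.781 m, P = 2.392 m (p = P/D = 0.860122); state ← (V=0, rpm=0)
throttle_to(6689): rpm ← 6689
set_airspeed(66.5): V ← 66.5 m/s
set_airspeed(30.85): V ← 30.85 m/s
adjust_airspeed(-1.1): V ← 30.85 -1.1 = 29.75 m/s
adjust_throttle(-112): rpm ← 6689 -112 = 6577
final state: V = 29.75 m/s, rpm = 6577 → n = rpm/60 = 109.616667 rev/s
target J* = 0.2009; solve J* = V/(n·D) for n: n = V/(J*·D) = 29.75/(0.2009 × 2.781) = 53.248336 rev/s
rpm = 60·n = 3194.900188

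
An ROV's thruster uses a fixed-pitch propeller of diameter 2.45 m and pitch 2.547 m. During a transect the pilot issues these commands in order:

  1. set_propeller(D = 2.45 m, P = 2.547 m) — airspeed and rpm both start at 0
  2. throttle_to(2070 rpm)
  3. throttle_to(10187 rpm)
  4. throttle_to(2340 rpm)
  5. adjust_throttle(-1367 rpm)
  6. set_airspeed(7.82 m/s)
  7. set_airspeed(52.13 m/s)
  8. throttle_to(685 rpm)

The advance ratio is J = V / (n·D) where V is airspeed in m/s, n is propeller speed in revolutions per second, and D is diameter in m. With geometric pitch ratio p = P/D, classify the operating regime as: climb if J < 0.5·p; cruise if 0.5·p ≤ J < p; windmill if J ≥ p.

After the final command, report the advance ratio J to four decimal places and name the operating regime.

J = 1.8637, regime = windmill

set_propeller: D = 2.45 m, P = 2.547 m (p = P/D = 1.039592); state ← (V=0, rpm=0)
throttle_to(2070): rpm ← 2070
throttle_to(10187): rpm ← 10187
throttle_to(2340): rpm ← 2340
adjust_throttle(-1367): rpm ← 2340 -1367 = 973
set_airspeed(7.82): V ← 7.82 m/s
set_airspeed(52.13): V ← 52.13 m/s
throttle_to(685): rpm ← 685
final state: V = 52.13 m/s, rpm = 685 → n = rpm/60 = 11.416667 rev/s
J = V / (n·D) = 52.13 / (11.416667 × 2.45) = 1.863727
regime bands: climb J<0.5198 | cruise [0.5198, 1.0396) | windmill J≥1.0396
J = 1.8637 → windmill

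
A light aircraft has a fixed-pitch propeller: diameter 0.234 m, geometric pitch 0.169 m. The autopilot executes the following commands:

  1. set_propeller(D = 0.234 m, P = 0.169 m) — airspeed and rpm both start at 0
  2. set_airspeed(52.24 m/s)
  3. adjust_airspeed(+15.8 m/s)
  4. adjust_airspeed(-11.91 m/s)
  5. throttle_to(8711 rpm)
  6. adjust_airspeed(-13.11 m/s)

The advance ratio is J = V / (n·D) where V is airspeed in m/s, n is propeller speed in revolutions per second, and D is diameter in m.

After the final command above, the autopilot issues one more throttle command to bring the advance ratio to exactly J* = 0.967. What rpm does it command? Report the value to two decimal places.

rpm = 11407.21

set_propeller: D = 0.234 m, P = 0.169 m (p = P/D = 0.722222); state ← (V=0, rpm=0)
set_airspeed(52.24): V ← 52.24 m/s
adjust_airspeed(+15.8): V ← 52.24 +15.8 = 68.04 m/s
adjust_airspeed(-11.91): V ← 68.04 -11.91 = 56.13 m/s
throttle_to(8711): rpm ← 8711
adjust_airspeed(-13.11): V ← 56.13 -13.11 = 43.02 m/s
final state: V = 43.02 m/s, rpm = 8711 → n = rpm/60 = 145.183333 rev/s
target J* = 0.967; solve J* = V/(n·D) for n: n = V/(J*·D) = 43.02/(0.967 × 0.234) = 190.120118 rev/s
rpm = 60·n = 11407.207064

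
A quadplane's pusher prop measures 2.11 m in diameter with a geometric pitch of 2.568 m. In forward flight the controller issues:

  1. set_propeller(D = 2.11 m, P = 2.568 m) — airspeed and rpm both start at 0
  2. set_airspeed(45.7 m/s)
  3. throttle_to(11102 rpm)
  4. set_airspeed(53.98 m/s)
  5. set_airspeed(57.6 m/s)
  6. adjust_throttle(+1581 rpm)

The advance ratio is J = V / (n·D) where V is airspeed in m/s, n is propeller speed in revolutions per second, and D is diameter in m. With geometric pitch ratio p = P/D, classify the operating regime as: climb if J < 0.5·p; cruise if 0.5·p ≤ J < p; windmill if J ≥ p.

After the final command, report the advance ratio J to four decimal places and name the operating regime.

J = 0.1291, regime = climb

set_propeller: D = 2.11 m, P = 2.568 m (p = P/D = 1.217062); state ← (V=0, rpm=0)
set_airspeed(45.7): V ← 45.7 m/s
throttle_to(11102): rpm ← 11102
set_airspeed(53.98): V ← 53.98 m/s
set_airspeed(57.6): V ← 57.6 m/s
adjust_throttle(+1581): rpm ← 11102 +1581 = 12683
final state: V = 57.6 m/s, rpm = 12683 → n = rpm/60 = 211.383333 rev/s
J = V / (n·D) = 57.6 / (211.383333 × 2.11) = 0.129143
regime bands: climb J<0.6085 | cruise [0.6085, 1.2171) | windmill J≥1.2171
J = 0.1291 → climb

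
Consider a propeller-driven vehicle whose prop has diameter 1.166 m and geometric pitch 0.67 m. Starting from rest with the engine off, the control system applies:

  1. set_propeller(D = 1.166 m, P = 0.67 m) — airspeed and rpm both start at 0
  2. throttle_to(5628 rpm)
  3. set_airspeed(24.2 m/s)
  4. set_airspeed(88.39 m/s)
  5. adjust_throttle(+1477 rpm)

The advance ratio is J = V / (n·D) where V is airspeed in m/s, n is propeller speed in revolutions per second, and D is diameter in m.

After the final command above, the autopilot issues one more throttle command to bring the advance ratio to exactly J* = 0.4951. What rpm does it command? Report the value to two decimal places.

rpm = 9186.77

set_propeller: D = 1.166 m, P = 0.67 m (p = P/D = 0.574614); state ← (V=0, rpm=0)
throttle_to(5628): rpm ← 5628
set_airspeed(24.2): V ← 24.2 m/s
set_airspeed(88.39): V ← 88.39 m/s
adjust_throttle(+1477): rpm ← 5628 +1477 = 7105
final state: V = 88.39 m/s, rpm = 7105 → n = rpm/60 = 118.416667 rev/s
target J* = 0.4951; solve J* = V/(n·D) for n: n = V/(J*·D) = 88.39/(0.4951 × 1.166) = 153.112856 rev/s
rpm = 60·n = 9186.771354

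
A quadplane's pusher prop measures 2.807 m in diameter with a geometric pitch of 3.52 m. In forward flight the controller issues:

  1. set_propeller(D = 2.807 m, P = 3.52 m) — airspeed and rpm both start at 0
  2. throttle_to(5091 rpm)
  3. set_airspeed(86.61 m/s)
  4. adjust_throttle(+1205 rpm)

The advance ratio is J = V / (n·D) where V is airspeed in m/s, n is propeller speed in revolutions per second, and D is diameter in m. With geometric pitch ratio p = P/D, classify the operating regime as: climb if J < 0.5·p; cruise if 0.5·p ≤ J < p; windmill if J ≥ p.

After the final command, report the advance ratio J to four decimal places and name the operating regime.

set_propeller: D = 2.807 m, P = 3.52 m (p = P/D = 1.254008); state ← (V=0, rpm=0)
throttle_to(5091): rpm ← 5091
set_airspeed(86.61): V ← 86.61 m/s
adjust_throttle(+1205): rpm ← 5091 +1205 = 6296
final state: V = 86.61 m/s, rpm = 6296 → n = rpm/60 = 104.933333 rev/s
J = V / (n·D) = 86.61 / (104.933333 × 2.807) = 0.294044
regime bands: climb J<0.6270 | cruise [0.6270, 1.2540) | windmill J≥1.2540
J = 0.2940 → climb

J = 0.2940, regime = climb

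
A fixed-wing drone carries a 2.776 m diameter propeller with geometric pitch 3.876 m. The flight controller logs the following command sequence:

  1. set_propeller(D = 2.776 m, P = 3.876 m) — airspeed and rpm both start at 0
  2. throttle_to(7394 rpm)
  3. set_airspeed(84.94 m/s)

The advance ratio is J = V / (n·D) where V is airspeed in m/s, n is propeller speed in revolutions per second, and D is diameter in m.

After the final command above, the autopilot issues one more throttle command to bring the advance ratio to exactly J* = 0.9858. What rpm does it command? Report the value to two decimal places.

rpm = 1862.32

set_propeller: D = 2.776 m, P = 3.876 m (p = P/D = 1.396254); state ← (V=0, rpm=0)
throttle_to(7394): rpm ← 7394
set_airspeed(84.94): V ← 84.94 m/s
final state: V = 84.94 m/s, rpm = 7394 → n = rpm/60 = 123.233333 rev/s
target J* = 0.9858; solve J* = V/(n·D) for n: n = V/(J*·D) = 84.94/(0.9858 × 2.776) = 31.038733 rev/s
rpm = 60·n = 1862.323963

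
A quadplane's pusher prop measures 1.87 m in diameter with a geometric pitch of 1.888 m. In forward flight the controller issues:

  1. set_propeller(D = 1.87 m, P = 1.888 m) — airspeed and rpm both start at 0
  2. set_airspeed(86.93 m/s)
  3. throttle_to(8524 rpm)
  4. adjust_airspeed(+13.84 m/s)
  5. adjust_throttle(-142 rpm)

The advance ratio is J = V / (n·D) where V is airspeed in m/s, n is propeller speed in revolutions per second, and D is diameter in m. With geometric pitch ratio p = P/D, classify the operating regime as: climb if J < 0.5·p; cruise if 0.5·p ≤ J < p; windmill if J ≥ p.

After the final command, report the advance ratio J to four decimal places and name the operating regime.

J = 0.3857, regime = climb

set_propeller: D = 1.87 m, P = 1.888 m (p = P/D = 1.009626); state ← (V=0, rpm=0)
set_airspeed(86.93): V ← 86.93 m/s
throttle_to(8524): rpm ← 8524
adjust_airspeed(+13.84): V ← 86.93 +13.84 = 100.77 m/s
adjust_throttle(-142): rpm ← 8524 -142 = 8382
final state: V = 100.77 m/s, rpm = 8382 → n = rpm/60 = 139.700000 rev/s
J = V / (n·D) = 100.77 / (139.700000 × 1.87) = 0.385739
regime bands: climb J<0.5048 | cruise [0.5048, 1.0096) | windmill J≥1.0096
J = 0.3857 → climb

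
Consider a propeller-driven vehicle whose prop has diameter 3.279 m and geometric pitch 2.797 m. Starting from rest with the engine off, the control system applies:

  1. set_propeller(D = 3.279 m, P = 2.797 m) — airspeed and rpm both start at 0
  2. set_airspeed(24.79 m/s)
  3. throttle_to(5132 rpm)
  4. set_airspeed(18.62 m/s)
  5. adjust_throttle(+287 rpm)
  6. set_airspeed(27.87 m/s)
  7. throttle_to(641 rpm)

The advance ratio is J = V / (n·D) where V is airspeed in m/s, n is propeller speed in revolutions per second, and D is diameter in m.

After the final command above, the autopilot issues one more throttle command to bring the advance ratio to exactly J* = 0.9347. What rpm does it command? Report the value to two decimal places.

set_propeller: D = 3.279 m, P = 2.797 m (p = P/D = 0.853004); state ← (V=0, rpm=0)
set_airspeed(24.79): V ← 24.79 m/s
throttle_to(5132): rpm ← 5132
set_airspeed(18.62): V ← 18.62 m/s
adjust_throttle(+287): rpm ← 5132 +287 = 5419
set_airspeed(27.87): V ← 27.87 m/s
throttle_to(641): rpm ← 641
final state: V = 27.87 m/s, rpm = 641 → n = rpm/60 = 10.683333 rev/s
target J* = 0.9347; solve J* = V/(n·D) for n: n = V/(J*·D) = 27.87/(0.9347 × 3.279) = 9.093337 rev/s
rpm = 60·n = 545.600249

rpm = 545.60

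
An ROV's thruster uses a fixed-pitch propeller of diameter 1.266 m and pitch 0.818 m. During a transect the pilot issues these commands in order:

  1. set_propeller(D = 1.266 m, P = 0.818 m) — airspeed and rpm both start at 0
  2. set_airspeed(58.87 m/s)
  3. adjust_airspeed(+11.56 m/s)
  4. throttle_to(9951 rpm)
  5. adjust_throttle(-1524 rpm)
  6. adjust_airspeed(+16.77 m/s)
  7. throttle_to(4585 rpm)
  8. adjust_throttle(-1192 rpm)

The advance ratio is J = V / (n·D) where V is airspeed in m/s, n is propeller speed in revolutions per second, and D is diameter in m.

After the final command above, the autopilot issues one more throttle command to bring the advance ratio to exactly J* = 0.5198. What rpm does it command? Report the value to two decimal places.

rpm = 7950.56

set_propeller: D = 1.266 m, P = 0.818 m (p = P/D = 0.646130); state ← (V=0, rpm=0)
set_airspeed(58.87): V ← 58.87 m/s
adjust_airspeed(+11.56): V ← 58.87 +11.56 = 70.43 m/s
throttle_to(9951): rpm ← 9951
adjust_throttle(-1524): rpm ← 9951 -1524 = 8427
adjust_airspeed(+16.77): V ← 70.43 +16.77 = 87.2 m/s
throttle_to(4585): rpm ← 4585
adjust_throttle(-1192): rpm ← 4585 -1192 = 3393
final state: V = 87.2 m/s, rpm = 3393 → n = rpm/60 = 56.550000 rev/s
target J* = 0.5198; solve J* = V/(n·D) for n: n = V/(J*·D) = 87.2/(0.5198 × 1.266) = 132.509344 rev/s
rpm = 60·n = 7950.560642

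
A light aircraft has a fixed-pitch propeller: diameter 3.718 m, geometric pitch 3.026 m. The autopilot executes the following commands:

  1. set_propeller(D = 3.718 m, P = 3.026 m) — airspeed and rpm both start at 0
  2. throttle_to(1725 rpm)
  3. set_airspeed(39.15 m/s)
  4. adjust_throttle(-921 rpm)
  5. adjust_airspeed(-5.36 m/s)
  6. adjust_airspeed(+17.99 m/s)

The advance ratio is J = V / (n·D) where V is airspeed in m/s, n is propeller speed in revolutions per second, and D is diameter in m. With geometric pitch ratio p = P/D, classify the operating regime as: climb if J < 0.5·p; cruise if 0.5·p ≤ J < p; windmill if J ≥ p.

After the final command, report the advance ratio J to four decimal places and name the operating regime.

J = 1.0393, regime = windmill

set_propeller: D = 3.718 m, P = 3.026 m (p = P/D = 0.813878); state ← (V=0, rpm=0)
throttle_to(1725): rpm ← 1725
set_airspeed(39.15): V ← 39.15 m/s
adjust_throttle(-921): rpm ← 1725 -921 = 804
adjust_airspeed(-5.36): V ← 39.15 -5.36 = 33.79 m/s
adjust_airspeed(+17.99): V ← 33.79 +17.99 = 51.78 m/s
final state: V = 51.78 m/s, rpm = 804 → n = rpm/60 = 13.400000 rev/s
J = V / (n·D) = 51.78 / (13.400000 × 3.718) = 1.039317
regime bands: climb J<0.4069 | cruise [0.4069, 0.8139) | windmill J≥0.8139
J = 1.0393 → windmill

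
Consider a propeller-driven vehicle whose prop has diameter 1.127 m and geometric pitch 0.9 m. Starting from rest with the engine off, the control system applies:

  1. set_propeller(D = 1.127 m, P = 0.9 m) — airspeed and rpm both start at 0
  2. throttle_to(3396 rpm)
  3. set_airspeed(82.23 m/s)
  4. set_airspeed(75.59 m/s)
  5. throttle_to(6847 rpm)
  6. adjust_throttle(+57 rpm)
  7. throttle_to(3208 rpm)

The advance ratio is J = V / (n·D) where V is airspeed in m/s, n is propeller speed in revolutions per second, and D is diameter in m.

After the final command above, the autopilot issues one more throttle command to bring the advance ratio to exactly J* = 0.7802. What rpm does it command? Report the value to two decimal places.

set_propeller: D = 1.127 m, P = 0.9 m (p = P/D = 0.798580); state ← (V=0, rpm=0)
throttle_to(3396): rpm ← 3396
set_airspeed(82.23): V ← 82.23 m/s
set_airspeed(75.59): V ← 75.59 m/s
throttle_to(6847): rpm ← 6847
adjust_throttle(+57): rpm ← 6847 +57 = 6904
throttle_to(3208): rpm ← 3208
final state: V = 75.59 m/s, rpm = 3208 → n = rpm/60 = 53.466667 rev/s
target J* = 0.7802; solve J* = V/(n·D) for n: n = V/(J*·D) = 75.59/(0.7802 × 1.127) = 85.967537 rev/s
rpm = 60·n = 5158.052209

rpm = 5158.05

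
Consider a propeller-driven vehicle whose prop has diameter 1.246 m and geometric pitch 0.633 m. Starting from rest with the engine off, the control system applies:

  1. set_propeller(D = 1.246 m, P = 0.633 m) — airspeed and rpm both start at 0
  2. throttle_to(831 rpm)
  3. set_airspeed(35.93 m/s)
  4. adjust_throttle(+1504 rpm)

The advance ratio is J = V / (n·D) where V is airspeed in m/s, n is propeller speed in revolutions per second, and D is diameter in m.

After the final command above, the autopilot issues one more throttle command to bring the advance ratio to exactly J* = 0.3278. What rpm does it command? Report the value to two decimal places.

set_propeller: D = 1.246 m, P = 0.633 m (p = P/D = 0.508026); state ← (V=0, rpm=0)
throttle_to(831): rpm ← 831
set_airspeed(35.93): V ← 35.93 m/s
adjust_throttle(+1504): rpm ← 831 +1504 = 2335
final state: V = 35.93 m/s, rpm = 2335 → n = rpm/60 = 38.916667 rev/s
target J* = 0.3278; solve J* = V/(n·D) for n: n = V/(J*·D) = 35.93/(0.3278 × 1.246) = 87.969116 rev/s
rpm = 60·n = 5278.146934

rpm = 5278.15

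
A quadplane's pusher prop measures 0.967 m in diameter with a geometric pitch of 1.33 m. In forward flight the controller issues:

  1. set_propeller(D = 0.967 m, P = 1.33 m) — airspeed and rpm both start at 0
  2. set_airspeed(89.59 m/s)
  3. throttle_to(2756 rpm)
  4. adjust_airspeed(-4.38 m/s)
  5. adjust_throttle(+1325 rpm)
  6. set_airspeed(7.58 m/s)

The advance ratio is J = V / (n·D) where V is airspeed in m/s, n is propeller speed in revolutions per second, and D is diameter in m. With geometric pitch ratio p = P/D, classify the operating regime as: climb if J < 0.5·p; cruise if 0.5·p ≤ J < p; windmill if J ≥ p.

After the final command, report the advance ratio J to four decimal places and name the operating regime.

J = 0.1152, regime = climb

set_propeller: D = 0.967 m, P = 1.33 m (p = P/D = 1.375388); state ← (V=0, rpm=0)
set_airspeed(89.59): V ← 89.59 m/s
throttle_to(2756): rpm ← 2756
adjust_airspeed(-4.38): V ← 89.59 -4.38 = 85.21 m/s
adjust_throttle(+1325): rpm ← 2756 +1325 = 4081
set_airspeed(7.58): V ← 7.58 m/s
final state: V = 7.58 m/s, rpm = 4081 → n = rpm/60 = 68.016667 rev/s
J = V / (n·D) = 7.58 / (68.016667 × 0.967) = 0.115246
regime bands: climb J<0.6877 | cruise [0.6877, 1.3754) | windmill J≥1.3754
J = 0.1152 → climb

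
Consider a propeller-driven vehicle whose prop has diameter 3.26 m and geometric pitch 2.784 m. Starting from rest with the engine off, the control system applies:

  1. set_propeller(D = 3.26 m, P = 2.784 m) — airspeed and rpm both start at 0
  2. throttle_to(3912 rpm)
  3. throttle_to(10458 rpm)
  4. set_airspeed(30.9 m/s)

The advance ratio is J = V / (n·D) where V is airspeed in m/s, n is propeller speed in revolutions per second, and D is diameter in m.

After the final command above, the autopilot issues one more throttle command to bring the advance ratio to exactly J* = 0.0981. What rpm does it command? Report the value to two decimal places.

rpm = 5797.26

set_propeller: D = 3.26 m, P = 2.784 m (p = P/D = 0.853988); state ← (V=0, rpm=0)
throttle_to(3912): rpm ← 3912
throttle_to(10458): rpm ← 10458
set_airspeed(30.9): V ← 30.9 m/s
final state: V = 30.9 m/s, rpm = 10458 → n = rpm/60 = 174.300000 rev/s
target J* = 0.0981; solve J* = V/(n·D) for n: n = V/(J*·D) = 30.9/(0.0981 × 3.26) = 96.621077 rev/s
rpm = 60·n = 5797.264592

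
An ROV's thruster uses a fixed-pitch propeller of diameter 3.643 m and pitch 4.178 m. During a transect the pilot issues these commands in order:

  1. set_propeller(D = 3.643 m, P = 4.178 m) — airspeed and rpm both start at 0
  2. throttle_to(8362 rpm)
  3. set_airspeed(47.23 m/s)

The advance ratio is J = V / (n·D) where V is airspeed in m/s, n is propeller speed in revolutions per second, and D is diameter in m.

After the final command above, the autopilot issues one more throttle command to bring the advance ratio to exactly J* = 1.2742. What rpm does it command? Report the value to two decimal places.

set_propeller: D = 3.643 m, P = 4.178 m (p = P/D = 1.146857); state ← (V=0, rpm=0)
throttle_to(8362): rpm ← 8362
set_airspeed(47.23): V ← 47.23 m/s
final state: V = 47.23 m/s, rpm = 8362 → n = rpm/60 = 139.366667 rev/s
target J* = 1.2742; solve J* = V/(n·D) for n: n = V/(J*·D) = 47.23/(1.2742 × 3.643) = 10.174690 rev/s
rpm = 60·n = 610.481382

rpm = 610.48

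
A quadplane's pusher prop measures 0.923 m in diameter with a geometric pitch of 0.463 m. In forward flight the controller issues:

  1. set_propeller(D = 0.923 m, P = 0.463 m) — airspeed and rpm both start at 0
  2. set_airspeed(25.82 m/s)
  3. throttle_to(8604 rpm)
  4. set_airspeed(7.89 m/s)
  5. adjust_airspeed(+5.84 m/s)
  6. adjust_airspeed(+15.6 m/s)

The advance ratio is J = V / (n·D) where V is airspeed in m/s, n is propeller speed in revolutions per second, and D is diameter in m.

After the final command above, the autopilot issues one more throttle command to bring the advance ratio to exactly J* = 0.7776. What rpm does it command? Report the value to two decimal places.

rpm = 2451.91

set_propeller: D = 0.923 m, P = 0.463 m (p = P/D = 0.501625); state ← (V=0, rpm=0)
set_airspeed(25.82): V ← 25.82 m/s
throttle_to(8604): rpm ← 8604
set_airspeed(7.89): V ← 7.89 m/s
adjust_airspeed(+5.84): V ← 7.89 +5.84 = 13.73 m/s
adjust_airspeed(+15.6): V ← 13.73 +15.6 = 29.33 m/s
final state: V = 29.33 m/s, rpm = 8604 → n = rpm/60 = 143.400000 rev/s
target J* = 0.7776; solve J* = V/(n·D) for n: n = V/(J*·D) = 29.33/(0.7776 × 0.923) = 40.865245 rev/s
rpm = 60·n = 2451.914717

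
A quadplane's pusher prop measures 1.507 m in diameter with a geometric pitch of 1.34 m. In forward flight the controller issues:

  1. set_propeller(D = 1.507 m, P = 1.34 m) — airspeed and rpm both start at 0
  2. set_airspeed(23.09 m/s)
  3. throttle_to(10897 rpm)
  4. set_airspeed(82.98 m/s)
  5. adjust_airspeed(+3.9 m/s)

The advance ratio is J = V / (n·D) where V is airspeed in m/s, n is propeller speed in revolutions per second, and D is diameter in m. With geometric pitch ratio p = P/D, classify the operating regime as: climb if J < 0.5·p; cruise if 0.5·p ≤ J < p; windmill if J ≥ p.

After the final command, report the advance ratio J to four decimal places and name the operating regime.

J = 0.3174, regime = climb

set_propeller: D = 1.507 m, P = 1.34 m (p = P/D = 0.889184); state ← (V=0, rpm=0)
set_airspeed(23.09): V ← 23.09 m/s
throttle_to(10897): rpm ← 10897
set_airspeed(82.98): V ← 82.98 m/s
adjust_airspeed(+3.9): V ← 82.98 +3.9 = 86.88 m/s
final state: V = 86.88 m/s, rpm = 10897 → n = rpm/60 = 181.616667 rev/s
J = V / (n·D) = 86.88 / (181.616667 × 1.507) = 0.317432
regime bands: climb J<0.4446 | cruise [0.4446, 0.8892) | windmill J≥0.8892
J = 0.3174 → climb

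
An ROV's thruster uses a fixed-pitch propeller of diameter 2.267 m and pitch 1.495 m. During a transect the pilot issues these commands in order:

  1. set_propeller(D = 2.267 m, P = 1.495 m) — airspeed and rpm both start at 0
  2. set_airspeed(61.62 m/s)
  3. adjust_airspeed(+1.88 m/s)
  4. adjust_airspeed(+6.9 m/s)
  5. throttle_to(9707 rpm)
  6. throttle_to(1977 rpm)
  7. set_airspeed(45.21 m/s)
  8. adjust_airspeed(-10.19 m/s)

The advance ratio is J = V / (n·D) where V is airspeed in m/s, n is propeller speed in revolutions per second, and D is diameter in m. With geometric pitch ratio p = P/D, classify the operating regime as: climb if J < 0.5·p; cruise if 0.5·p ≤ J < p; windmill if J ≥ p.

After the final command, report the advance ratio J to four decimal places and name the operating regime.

J = 0.4688, regime = cruise

set_propeller: D = 2.267 m, P = 1.495 m (p = P/D = 0.659462); state ← (V=0, rpm=0)
set_airspeed(61.62): V ← 61.62 m/s
adjust_airspeed(+1.88): V ← 61.62 +1.88 = 63.5 m/s
adjust_airspeed(+6.9): V ← 63.5 +6.9 = 70.4 m/s
throttle_to(9707): rpm ← 9707
throttle_to(1977): rpm ← 1977
set_airspeed(45.21): V ← 45.21 m/s
adjust_airspeed(-10.19): V ← 45.21 -10.19 = 35.02 m/s
final state: V = 35.02 m/s, rpm = 1977 → n = rpm/60 = 32.950000 rev/s
J = V / (n·D) = 35.02 / (32.950000 × 2.267) = 0.468823
regime bands: climb J<0.3297 | cruise [0.3297, 0.6595) | windmill J≥0.6595
J = 0.4688 → cruise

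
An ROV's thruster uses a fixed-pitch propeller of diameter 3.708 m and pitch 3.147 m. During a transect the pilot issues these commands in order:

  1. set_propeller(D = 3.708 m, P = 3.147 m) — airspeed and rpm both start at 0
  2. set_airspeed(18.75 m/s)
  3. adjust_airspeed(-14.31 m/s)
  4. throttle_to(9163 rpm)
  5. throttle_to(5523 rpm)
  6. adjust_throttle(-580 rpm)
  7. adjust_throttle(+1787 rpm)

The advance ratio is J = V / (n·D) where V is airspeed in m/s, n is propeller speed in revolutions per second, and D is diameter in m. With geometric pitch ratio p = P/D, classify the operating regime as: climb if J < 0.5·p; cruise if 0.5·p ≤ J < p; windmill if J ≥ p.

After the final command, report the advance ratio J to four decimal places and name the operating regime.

set_propeller: D = 3.708 m, P = 3.147 m (p = P/D = 0.848706); state ← (V=0, rpm=0)
set_airspeed(18.75): V ← 18.75 m/s
adjust_airspeed(-14.31): V ← 18.75 -14.31 = 4.44 m/s
throttle_to(9163): rpm ← 9163
throttle_to(5523): rpm ← 5523
adjust_throttle(-580): rpm ← 5523 -580 = 4943
adjust_throttle(+1787): rpm ← 4943 +1787 = 6730
final state: V = 4.44 m/s, rpm = 6730 → n = rpm/60 = 112.166667 rev/s
J = V / (n·D) = 4.44 / (112.166667 × 3.708) = 0.010675
regime bands: climb J<0.4244 | cruise [0.4244, 0.8487) | windmill J≥0.8487
J = 0.0107 → climb

J = 0.0107, regime = climb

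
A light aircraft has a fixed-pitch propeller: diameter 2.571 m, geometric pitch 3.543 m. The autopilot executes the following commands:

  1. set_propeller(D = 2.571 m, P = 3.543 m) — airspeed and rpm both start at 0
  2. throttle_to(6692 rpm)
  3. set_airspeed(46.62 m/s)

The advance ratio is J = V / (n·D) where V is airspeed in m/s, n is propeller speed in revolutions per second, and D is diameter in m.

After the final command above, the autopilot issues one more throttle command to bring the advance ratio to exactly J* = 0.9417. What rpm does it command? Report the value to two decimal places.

rpm = 1155.34

set_propeller: D = 2.571 m, P = 3.543 m (p = P/D = 1.378063); state ← (V=0, rpm=0)
throttle_to(6692): rpm ← 6692
set_airspeed(46.62): V ← 46.62 m/s
final state: V = 46.62 m/s, rpm = 6692 → n = rpm/60 = 111.533333 rev/s
target J* = 0.9417; solve J* = V/(n·D) for n: n = V/(J*·D) = 46.62/(0.9417 × 2.571) = 19.255625 rev/s
rpm = 60·n = 1155.337507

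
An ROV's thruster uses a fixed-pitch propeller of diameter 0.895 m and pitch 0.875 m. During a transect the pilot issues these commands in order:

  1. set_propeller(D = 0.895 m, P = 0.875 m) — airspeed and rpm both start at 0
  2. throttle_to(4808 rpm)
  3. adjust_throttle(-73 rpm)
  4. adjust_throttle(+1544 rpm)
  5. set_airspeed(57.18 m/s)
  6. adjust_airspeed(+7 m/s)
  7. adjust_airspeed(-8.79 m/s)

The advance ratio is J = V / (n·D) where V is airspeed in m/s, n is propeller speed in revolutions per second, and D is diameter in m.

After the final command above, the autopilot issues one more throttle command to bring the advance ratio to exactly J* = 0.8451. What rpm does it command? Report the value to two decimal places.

set_propeller: D = 0.895 m, P = 0.875 m (p = P/D = 0.977654); state ← (V=0, rpm=0)
throttle_to(4808): rpm ← 4808
adjust_throttle(-73): rpm ← 4808 -73 = 4735
adjust_throttle(+1544): rpm ← 4735 +1544 = 6279
set_airspeed(57.18): V ← 57.18 m/s
adjust_airspeed(+7): V ← 57.18 +7 = 64.18 m/s
adjust_airspeed(-8.79): V ← 64.18 -8.79 = 55.39 m/s
final state: V = 55.39 m/s, rpm = 6279 → n = rpm/60 = 104.650000 rev/s
target J* = 0.8451; solve J* = V/(n·D) for n: n = V/(J*·D) = 55.39/(0.8451 × 0.895) = 73.231888 rev/s
rpm = 60·n = 4393.913252

rpm = 4393.91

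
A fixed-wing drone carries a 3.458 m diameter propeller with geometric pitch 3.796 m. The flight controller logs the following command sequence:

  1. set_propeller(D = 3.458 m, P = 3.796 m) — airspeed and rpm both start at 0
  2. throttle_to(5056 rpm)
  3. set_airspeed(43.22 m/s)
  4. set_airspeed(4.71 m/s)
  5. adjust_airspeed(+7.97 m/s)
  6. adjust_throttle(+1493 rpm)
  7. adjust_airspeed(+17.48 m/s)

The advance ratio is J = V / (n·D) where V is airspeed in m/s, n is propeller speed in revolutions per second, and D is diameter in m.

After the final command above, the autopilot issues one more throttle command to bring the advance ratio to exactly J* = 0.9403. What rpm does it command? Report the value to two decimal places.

rpm = 556.53

set_propeller: D = 3.458 m, P = 3.796 m (p = P/D = 1.097744); state ← (V=0, rpm=0)
throttle_to(5056): rpm ← 5056
set_airspeed(43.22): V ← 43.22 m/s
set_airspeed(4.71): V ← 4.71 m/s
adjust_airspeed(+7.97): V ← 4.71 +7.97 = 12.68 m/s
adjust_throttle(+1493): rpm ← 5056 +1493 = 6549
adjust_airspeed(+17.48): V ← 12.68 +17.48 = 30.16 m/s
final state: V = 30.16 m/s, rpm = 6549 → n = rpm/60 = 109.150000 rev/s
target J* = 0.9403; solve J* = V/(n·D) for n: n = V/(J*·D) = 30.16/(0.9403 × 3.458) = 9.275555 rev/s
rpm = 60·n = 556.533309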